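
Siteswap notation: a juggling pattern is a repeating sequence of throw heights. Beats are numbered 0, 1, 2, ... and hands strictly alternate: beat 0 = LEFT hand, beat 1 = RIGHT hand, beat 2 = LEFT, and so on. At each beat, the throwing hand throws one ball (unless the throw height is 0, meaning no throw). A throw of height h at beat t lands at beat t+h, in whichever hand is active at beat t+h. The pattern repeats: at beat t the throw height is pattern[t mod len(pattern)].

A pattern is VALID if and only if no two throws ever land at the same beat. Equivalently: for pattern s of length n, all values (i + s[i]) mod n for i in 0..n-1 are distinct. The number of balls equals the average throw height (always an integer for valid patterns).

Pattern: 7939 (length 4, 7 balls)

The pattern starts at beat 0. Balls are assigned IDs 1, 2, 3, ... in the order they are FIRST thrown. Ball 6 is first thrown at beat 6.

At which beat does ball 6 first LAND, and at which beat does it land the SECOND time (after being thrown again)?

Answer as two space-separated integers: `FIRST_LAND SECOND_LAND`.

Beat 0 (L): throw ball1 h=7 -> lands@7:R; in-air after throw: [b1@7:R]
Beat 1 (R): throw ball2 h=9 -> lands@10:L; in-air after throw: [b1@7:R b2@10:L]
Beat 2 (L): throw ball3 h=3 -> lands@5:R; in-air after throw: [b3@5:R b1@7:R b2@10:L]
Beat 3 (R): throw ball4 h=9 -> lands@12:L; in-air after throw: [b3@5:R b1@7:R b2@10:L b4@12:L]
Beat 4 (L): throw ball5 h=7 -> lands@11:R; in-air after throw: [b3@5:R b1@7:R b2@10:L b5@11:R b4@12:L]
Beat 5 (R): throw ball3 h=9 -> lands@14:L; in-air after throw: [b1@7:R b2@10:L b5@11:R b4@12:L b3@14:L]
Beat 6 (L): throw ball6 h=3 -> lands@9:R; in-air after throw: [b1@7:R b6@9:R b2@10:L b5@11:R b4@12:L b3@14:L]
Beat 7 (R): throw ball1 h=9 -> lands@16:L; in-air after throw: [b6@9:R b2@10:L b5@11:R b4@12:L b3@14:L b1@16:L]
Beat 8 (L): throw ball7 h=7 -> lands@15:R; in-air after throw: [b6@9:R b2@10:L b5@11:R b4@12:L b3@14:L b7@15:R b1@16:L]
Beat 9 (R): throw ball6 h=9 -> lands@18:L; in-air after throw: [b2@10:L b5@11:R b4@12:L b3@14:L b7@15:R b1@16:L b6@18:L]
Beat 10 (L): throw ball2 h=3 -> lands@13:R; in-air after throw: [b5@11:R b4@12:L b2@13:R b3@14:L b7@15:R b1@16:L b6@18:L]
Beat 11 (R): throw ball5 h=9 -> lands@20:L; in-air after throw: [b4@12:L b2@13:R b3@14:L b7@15:R b1@16:L b6@18:L b5@20:L]
Beat 12 (L): throw ball4 h=7 -> lands@19:R; in-air after throw: [b2@13:R b3@14:L b7@15:R b1@16:L b6@18:L b4@19:R b5@20:L]
Beat 13 (R): throw ball2 h=9 -> lands@22:L; in-air after throw: [b3@14:L b7@15:R b1@16:L b6@18:L b4@19:R b5@20:L b2@22:L]
Beat 14 (L): throw ball3 h=3 -> lands@17:R; in-air after throw: [b7@15:R b1@16:L b3@17:R b6@18:L b4@19:R b5@20:L b2@22:L]
Beat 15 (R): throw ball7 h=9 -> lands@24:L; in-air after throw: [b1@16:L b3@17:R b6@18:L b4@19:R b5@20:L b2@22:L b7@24:L]
Beat 16 (L): throw ball1 h=7 -> lands@23:R; in-air after throw: [b3@17:R b6@18:L b4@19:R b5@20:L b2@22:L b1@23:R b7@24:L]
Beat 17 (R): throw ball3 h=9 -> lands@26:L; in-air after throw: [b6@18:L b4@19:R b5@20:L b2@22:L b1@23:R b7@24:L b3@26:L]
Beat 18 (L): throw ball6 h=3 -> lands@21:R; in-air after throw: [b4@19:R b5@20:L b6@21:R b2@22:L b1@23:R b7@24:L b3@26:L]
Ball 6: thrown@6 h=3 -> first land @9; rethrown@9 h=9 -> second land @18

Answer: 9 18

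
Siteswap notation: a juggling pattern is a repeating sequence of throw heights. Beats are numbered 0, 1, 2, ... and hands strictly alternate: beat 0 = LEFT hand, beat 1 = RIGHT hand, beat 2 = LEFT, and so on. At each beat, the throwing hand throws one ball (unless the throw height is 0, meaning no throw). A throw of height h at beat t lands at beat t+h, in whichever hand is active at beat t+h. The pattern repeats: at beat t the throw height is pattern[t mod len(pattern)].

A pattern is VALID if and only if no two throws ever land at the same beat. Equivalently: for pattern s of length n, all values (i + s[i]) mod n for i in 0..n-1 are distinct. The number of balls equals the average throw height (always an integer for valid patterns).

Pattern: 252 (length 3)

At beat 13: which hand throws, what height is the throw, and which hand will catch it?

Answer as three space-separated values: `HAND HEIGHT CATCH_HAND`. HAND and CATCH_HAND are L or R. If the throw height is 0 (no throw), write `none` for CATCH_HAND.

Beat 13: 13 mod 2 = 1, so hand = R
Throw height = pattern[13 mod 3] = pattern[1] = 5
Lands at beat 13+5=18, 18 mod 2 = 0, so catch hand = L

Answer: R 5 L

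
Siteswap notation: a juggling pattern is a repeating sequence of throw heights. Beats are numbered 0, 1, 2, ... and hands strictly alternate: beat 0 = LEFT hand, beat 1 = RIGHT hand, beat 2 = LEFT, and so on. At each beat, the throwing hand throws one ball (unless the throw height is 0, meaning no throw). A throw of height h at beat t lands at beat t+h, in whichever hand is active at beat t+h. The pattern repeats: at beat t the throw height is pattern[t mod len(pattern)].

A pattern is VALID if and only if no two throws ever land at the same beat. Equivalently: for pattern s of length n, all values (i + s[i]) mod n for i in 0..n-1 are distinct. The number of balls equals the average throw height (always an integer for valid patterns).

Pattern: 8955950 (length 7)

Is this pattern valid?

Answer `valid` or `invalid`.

i=0: (i + s[i]) mod n = (0 + 8) mod 7 = 1
i=1: (i + s[i]) mod n = (1 + 9) mod 7 = 3
i=2: (i + s[i]) mod n = (2 + 5) mod 7 = 0
i=3: (i + s[i]) mod n = (3 + 5) mod 7 = 1
i=4: (i + s[i]) mod n = (4 + 9) mod 7 = 6
i=5: (i + s[i]) mod n = (5 + 5) mod 7 = 3
i=6: (i + s[i]) mod n = (6 + 0) mod 7 = 6
Residues: [1, 3, 0, 1, 6, 3, 6], distinct: False

Answer: invalid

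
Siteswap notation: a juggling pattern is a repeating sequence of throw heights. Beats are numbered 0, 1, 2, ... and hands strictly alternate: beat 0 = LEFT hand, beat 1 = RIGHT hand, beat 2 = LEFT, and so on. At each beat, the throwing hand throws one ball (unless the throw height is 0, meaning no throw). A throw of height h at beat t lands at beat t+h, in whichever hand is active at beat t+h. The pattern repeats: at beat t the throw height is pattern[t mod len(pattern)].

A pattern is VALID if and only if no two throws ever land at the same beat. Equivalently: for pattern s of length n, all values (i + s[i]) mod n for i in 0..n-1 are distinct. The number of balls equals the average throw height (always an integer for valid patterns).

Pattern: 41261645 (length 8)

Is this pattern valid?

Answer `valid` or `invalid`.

i=0: (i + s[i]) mod n = (0 + 4) mod 8 = 4
i=1: (i + s[i]) mod n = (1 + 1) mod 8 = 2
i=2: (i + s[i]) mod n = (2 + 2) mod 8 = 4
i=3: (i + s[i]) mod n = (3 + 6) mod 8 = 1
i=4: (i + s[i]) mod n = (4 + 1) mod 8 = 5
i=5: (i + s[i]) mod n = (5 + 6) mod 8 = 3
i=6: (i + s[i]) mod n = (6 + 4) mod 8 = 2
i=7: (i + s[i]) mod n = (7 + 5) mod 8 = 4
Residues: [4, 2, 4, 1, 5, 3, 2, 4], distinct: False

Answer: invalid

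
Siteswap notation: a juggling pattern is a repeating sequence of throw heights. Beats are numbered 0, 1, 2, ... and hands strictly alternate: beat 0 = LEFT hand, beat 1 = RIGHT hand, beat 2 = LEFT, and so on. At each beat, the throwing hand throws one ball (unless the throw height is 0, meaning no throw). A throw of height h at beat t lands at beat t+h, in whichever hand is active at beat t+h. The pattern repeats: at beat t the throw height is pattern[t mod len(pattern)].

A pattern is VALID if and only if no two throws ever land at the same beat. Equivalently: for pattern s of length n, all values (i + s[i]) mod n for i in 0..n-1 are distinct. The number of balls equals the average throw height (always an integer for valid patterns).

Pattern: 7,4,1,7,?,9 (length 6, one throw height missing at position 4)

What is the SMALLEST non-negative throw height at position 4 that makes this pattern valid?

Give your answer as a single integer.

i=0: (0 + 7) mod 6 = 1
i=1: (1 + 4) mod 6 = 5
i=2: (2 + 1) mod 6 = 3
i=3: (3 + 7) mod 6 = 4
i=4: s[i]=? (unknown)
i=5: (5 + 9) mod 6 = 2
Known residues: [1, 2, 3, 4, 5]; need a permutation of 0..5, so missing residue r = 0
Need (4 + s) mod 6 = 0; smallest s = (0 - 4) mod 6 = 2

Answer: 2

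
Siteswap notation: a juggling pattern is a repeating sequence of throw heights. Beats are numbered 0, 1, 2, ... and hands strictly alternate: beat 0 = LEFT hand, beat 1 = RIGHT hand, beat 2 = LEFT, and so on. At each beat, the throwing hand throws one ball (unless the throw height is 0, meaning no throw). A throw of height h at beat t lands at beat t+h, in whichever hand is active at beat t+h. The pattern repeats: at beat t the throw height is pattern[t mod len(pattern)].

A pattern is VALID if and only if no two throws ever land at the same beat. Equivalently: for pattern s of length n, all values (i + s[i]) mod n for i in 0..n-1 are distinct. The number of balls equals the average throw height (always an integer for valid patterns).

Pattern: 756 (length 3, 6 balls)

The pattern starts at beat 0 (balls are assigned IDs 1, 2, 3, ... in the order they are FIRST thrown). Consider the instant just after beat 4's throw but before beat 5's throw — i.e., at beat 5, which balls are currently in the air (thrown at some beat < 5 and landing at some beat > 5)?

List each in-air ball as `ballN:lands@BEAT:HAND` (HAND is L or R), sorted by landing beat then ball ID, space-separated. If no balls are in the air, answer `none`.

Answer: ball2:lands@6:L ball1:lands@7:R ball3:lands@8:L ball5:lands@9:R ball4:lands@10:L

Derivation:
Beat 0 (L): throw ball1 h=7 -> lands@7:R; in-air after throw: [b1@7:R]
Beat 1 (R): throw ball2 h=5 -> lands@6:L; in-air after throw: [b2@6:L b1@7:R]
Beat 2 (L): throw ball3 h=6 -> lands@8:L; in-air after throw: [b2@6:L b1@7:R b3@8:L]
Beat 3 (R): throw ball4 h=7 -> lands@10:L; in-air after throw: [b2@6:L b1@7:R b3@8:L b4@10:L]
Beat 4 (L): throw ball5 h=5 -> lands@9:R; in-air after throw: [b2@6:L b1@7:R b3@8:L b5@9:R b4@10:L]
Beat 5 (R): throw ball6 h=6 -> lands@11:R; in-air after throw: [b2@6:L b1@7:R b3@8:L b5@9:R b4@10:L b6@11:R]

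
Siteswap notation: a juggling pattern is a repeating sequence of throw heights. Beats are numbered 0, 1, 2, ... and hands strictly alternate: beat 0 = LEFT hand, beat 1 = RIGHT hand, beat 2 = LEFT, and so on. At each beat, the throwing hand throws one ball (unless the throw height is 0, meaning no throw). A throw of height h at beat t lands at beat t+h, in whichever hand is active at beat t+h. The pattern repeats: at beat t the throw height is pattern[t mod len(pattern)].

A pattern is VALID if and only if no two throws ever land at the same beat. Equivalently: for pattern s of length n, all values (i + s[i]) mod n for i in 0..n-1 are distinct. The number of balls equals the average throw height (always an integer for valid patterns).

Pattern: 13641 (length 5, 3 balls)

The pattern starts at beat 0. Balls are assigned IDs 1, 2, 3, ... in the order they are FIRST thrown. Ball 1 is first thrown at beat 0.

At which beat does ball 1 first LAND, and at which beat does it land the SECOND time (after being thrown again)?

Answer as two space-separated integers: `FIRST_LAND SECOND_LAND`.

Answer: 1 4

Derivation:
Beat 0 (L): throw ball1 h=1 -> lands@1:R; in-air after throw: [b1@1:R]
Beat 1 (R): throw ball1 h=3 -> lands@4:L; in-air after throw: [b1@4:L]
Beat 2 (L): throw ball2 h=6 -> lands@8:L; in-air after throw: [b1@4:L b2@8:L]
Beat 3 (R): throw ball3 h=4 -> lands@7:R; in-air after throw: [b1@4:L b3@7:R b2@8:L]
Beat 4 (L): throw ball1 h=1 -> lands@5:R; in-air after throw: [b1@5:R b3@7:R b2@8:L]
Ball 1: thrown@0 h=1 -> first land @1; rethrown@1 h=3 -> second land @4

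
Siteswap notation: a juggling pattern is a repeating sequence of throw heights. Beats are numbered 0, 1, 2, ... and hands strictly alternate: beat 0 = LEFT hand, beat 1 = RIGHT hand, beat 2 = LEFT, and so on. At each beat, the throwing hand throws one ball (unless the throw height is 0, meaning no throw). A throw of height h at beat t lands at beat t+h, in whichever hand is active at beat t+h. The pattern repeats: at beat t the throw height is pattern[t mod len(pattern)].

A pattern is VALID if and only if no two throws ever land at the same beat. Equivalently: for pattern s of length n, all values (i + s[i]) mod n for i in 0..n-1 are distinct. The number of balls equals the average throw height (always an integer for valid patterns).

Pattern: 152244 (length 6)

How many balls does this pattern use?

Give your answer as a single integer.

Answer: 3

Derivation:
Pattern = [1, 5, 2, 2, 4, 4], length n = 6
  position 0: throw height = 1, running sum = 1
  position 1: throw height = 5, running sum = 6
  position 2: throw height = 2, running sum = 8
  position 3: throw height = 2, running sum = 10
  position 4: throw height = 4, running sum = 14
  position 5: throw height = 4, running sum = 18
Total sum = 18; balls = sum / n = 18 / 6 = 3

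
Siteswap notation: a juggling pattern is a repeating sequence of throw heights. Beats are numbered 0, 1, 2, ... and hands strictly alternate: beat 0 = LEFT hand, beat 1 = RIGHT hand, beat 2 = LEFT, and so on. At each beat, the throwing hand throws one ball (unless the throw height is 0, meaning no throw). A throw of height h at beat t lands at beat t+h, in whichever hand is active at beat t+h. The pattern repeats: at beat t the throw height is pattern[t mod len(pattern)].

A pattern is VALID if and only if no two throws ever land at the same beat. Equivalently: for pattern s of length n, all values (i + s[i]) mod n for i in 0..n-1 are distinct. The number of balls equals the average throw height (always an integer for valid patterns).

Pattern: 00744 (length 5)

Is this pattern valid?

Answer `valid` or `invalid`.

i=0: (i + s[i]) mod n = (0 + 0) mod 5 = 0
i=1: (i + s[i]) mod n = (1 + 0) mod 5 = 1
i=2: (i + s[i]) mod n = (2 + 7) mod 5 = 4
i=3: (i + s[i]) mod n = (3 + 4) mod 5 = 2
i=4: (i + s[i]) mod n = (4 + 4) mod 5 = 3
Residues: [0, 1, 4, 2, 3], distinct: True

Answer: valid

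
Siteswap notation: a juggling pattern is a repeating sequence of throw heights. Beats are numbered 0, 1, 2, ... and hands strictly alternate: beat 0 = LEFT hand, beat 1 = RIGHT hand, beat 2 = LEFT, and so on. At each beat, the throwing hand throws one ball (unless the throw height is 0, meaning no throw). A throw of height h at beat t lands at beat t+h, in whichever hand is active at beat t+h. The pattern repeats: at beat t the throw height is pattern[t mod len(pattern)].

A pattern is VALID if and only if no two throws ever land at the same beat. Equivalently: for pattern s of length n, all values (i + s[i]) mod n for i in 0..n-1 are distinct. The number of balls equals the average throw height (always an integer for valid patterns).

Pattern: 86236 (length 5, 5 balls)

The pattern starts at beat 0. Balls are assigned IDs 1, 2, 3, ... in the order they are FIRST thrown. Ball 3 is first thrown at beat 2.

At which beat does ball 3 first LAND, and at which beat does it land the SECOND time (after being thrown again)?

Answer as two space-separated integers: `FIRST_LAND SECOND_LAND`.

Beat 0 (L): throw ball1 h=8 -> lands@8:L; in-air after throw: [b1@8:L]
Beat 1 (R): throw ball2 h=6 -> lands@7:R; in-air after throw: [b2@7:R b1@8:L]
Beat 2 (L): throw ball3 h=2 -> lands@4:L; in-air after throw: [b3@4:L b2@7:R b1@8:L]
Beat 3 (R): throw ball4 h=3 -> lands@6:L; in-air after throw: [b3@4:L b4@6:L b2@7:R b1@8:L]
Beat 4 (L): throw ball3 h=6 -> lands@10:L; in-air after throw: [b4@6:L b2@7:R b1@8:L b3@10:L]
Beat 5 (R): throw ball5 h=8 -> lands@13:R; in-air after throw: [b4@6:L b2@7:R b1@8:L b3@10:L b5@13:R]
Beat 6 (L): throw ball4 h=6 -> lands@12:L; in-air after throw: [b2@7:R b1@8:L b3@10:L b4@12:L b5@13:R]
Beat 7 (R): throw ball2 h=2 -> lands@9:R; in-air after throw: [b1@8:L b2@9:R b3@10:L b4@12:L b5@13:R]
Beat 8 (L): throw ball1 h=3 -> lands@11:R; in-air after throw: [b2@9:R b3@10:L b1@11:R b4@12:L b5@13:R]
Beat 9 (R): throw ball2 h=6 -> lands@15:R; in-air after throw: [b3@10:L b1@11:R b4@12:L b5@13:R b2@15:R]
Beat 10 (L): throw ball3 h=8 -> lands@18:L; in-air after throw: [b1@11:R b4@12:L b5@13:R b2@15:R b3@18:L]
Ball 3: thrown@2 h=2 -> first land @4; rethrown@4 h=6 -> second land @10

Answer: 4 10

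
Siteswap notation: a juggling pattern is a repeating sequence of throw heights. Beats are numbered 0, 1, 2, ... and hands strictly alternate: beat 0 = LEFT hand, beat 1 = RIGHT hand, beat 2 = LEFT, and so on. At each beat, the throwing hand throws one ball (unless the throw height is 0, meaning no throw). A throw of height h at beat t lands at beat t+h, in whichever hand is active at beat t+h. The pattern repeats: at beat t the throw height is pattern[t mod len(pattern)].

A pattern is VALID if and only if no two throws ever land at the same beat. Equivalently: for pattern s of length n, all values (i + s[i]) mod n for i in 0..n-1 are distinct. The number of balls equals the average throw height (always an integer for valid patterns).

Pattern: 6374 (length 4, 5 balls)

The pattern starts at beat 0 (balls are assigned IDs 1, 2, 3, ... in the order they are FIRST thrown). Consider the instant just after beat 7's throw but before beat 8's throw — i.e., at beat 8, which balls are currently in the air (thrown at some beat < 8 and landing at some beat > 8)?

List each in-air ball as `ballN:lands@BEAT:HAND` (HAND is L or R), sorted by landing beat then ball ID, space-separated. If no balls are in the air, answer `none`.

Answer: ball3:lands@9:R ball2:lands@10:L ball4:lands@11:R ball1:lands@13:R

Derivation:
Beat 0 (L): throw ball1 h=6 -> lands@6:L; in-air after throw: [b1@6:L]
Beat 1 (R): throw ball2 h=3 -> lands@4:L; in-air after throw: [b2@4:L b1@6:L]
Beat 2 (L): throw ball3 h=7 -> lands@9:R; in-air after throw: [b2@4:L b1@6:L b3@9:R]
Beat 3 (R): throw ball4 h=4 -> lands@7:R; in-air after throw: [b2@4:L b1@6:L b4@7:R b3@9:R]
Beat 4 (L): throw ball2 h=6 -> lands@10:L; in-air after throw: [b1@6:L b4@7:R b3@9:R b2@10:L]
Beat 5 (R): throw ball5 h=3 -> lands@8:L; in-air after throw: [b1@6:L b4@7:R b5@8:L b3@9:R b2@10:L]
Beat 6 (L): throw ball1 h=7 -> lands@13:R; in-air after throw: [b4@7:R b5@8:L b3@9:R b2@10:L b1@13:R]
Beat 7 (R): throw ball4 h=4 -> lands@11:R; in-air after throw: [b5@8:L b3@9:R b2@10:L b4@11:R b1@13:R]
Beat 8 (L): throw ball5 h=6 -> lands@14:L; in-air after throw: [b3@9:R b2@10:L b4@11:R b1@13:R b5@14:L]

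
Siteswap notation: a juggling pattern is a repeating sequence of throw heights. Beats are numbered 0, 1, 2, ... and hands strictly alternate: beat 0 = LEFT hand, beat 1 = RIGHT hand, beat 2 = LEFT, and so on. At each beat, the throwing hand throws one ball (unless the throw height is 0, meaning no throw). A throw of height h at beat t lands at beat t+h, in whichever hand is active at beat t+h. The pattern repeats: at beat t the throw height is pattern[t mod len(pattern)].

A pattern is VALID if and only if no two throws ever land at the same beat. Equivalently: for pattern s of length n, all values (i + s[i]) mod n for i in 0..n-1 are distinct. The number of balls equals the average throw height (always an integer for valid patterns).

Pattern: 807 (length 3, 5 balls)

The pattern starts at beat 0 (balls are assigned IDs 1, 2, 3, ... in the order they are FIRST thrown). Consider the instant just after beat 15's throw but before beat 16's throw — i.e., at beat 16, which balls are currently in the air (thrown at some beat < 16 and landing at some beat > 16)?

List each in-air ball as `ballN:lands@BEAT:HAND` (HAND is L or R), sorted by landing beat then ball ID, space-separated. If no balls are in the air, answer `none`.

Beat 0 (L): throw ball1 h=8 -> lands@8:L; in-air after throw: [b1@8:L]
Beat 2 (L): throw ball2 h=7 -> lands@9:R; in-air after throw: [b1@8:L b2@9:R]
Beat 3 (R): throw ball3 h=8 -> lands@11:R; in-air after throw: [b1@8:L b2@9:R b3@11:R]
Beat 5 (R): throw ball4 h=7 -> lands@12:L; in-air after throw: [b1@8:L b2@9:R b3@11:R b4@12:L]
Beat 6 (L): throw ball5 h=8 -> lands@14:L; in-air after throw: [b1@8:L b2@9:R b3@11:R b4@12:L b5@14:L]
Beat 8 (L): throw ball1 h=7 -> lands@15:R; in-air after throw: [b2@9:R b3@11:R b4@12:L b5@14:L b1@15:R]
Beat 9 (R): throw ball2 h=8 -> lands@17:R; in-air after throw: [b3@11:R b4@12:L b5@14:L b1@15:R b2@17:R]
Beat 11 (R): throw ball3 h=7 -> lands@18:L; in-air after throw: [b4@12:L b5@14:L b1@15:R b2@17:R b3@18:L]
Beat 12 (L): throw ball4 h=8 -> lands@20:L; in-air after throw: [b5@14:L b1@15:R b2@17:R b3@18:L b4@20:L]
Beat 14 (L): throw ball5 h=7 -> lands@21:R; in-air after throw: [b1@15:R b2@17:R b3@18:L b4@20:L b5@21:R]
Beat 15 (R): throw ball1 h=8 -> lands@23:R; in-air after throw: [b2@17:R b3@18:L b4@20:L b5@21:R b1@23:R]

Answer: ball2:lands@17:R ball3:lands@18:L ball4:lands@20:L ball5:lands@21:R ball1:lands@23:R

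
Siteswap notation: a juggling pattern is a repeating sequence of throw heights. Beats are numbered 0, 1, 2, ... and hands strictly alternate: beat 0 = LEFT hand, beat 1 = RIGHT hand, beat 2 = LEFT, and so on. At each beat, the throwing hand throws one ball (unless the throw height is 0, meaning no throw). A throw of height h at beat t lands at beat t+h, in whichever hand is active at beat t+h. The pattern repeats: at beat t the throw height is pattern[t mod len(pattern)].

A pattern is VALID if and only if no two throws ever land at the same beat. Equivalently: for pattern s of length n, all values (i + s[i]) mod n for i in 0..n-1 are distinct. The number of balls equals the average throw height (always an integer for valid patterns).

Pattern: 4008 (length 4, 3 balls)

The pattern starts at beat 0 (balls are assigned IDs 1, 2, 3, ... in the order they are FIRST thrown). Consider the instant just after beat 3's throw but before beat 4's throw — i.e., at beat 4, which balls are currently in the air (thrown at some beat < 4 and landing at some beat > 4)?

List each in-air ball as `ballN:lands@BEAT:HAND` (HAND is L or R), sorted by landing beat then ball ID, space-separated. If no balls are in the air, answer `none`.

Beat 0 (L): throw ball1 h=4 -> lands@4:L; in-air after throw: [b1@4:L]
Beat 3 (R): throw ball2 h=8 -> lands@11:R; in-air after throw: [b1@4:L b2@11:R]
Beat 4 (L): throw ball1 h=4 -> lands@8:L; in-air after throw: [b1@8:L b2@11:R]

Answer: ball2:lands@11:R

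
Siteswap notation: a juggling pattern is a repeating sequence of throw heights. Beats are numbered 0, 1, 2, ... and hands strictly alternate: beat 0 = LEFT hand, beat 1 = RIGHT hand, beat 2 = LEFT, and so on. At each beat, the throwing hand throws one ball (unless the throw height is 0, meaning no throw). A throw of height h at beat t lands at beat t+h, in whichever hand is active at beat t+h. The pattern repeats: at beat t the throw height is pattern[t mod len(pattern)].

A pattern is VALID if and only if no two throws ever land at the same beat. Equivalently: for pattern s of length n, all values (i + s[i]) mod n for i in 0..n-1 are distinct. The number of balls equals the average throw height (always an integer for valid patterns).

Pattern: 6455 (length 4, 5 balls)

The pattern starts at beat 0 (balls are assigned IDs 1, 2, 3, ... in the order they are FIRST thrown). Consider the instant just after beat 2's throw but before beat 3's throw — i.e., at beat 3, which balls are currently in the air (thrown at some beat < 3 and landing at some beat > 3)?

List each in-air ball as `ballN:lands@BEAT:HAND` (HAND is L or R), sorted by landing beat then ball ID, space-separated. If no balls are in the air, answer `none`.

Beat 0 (L): throw ball1 h=6 -> lands@6:L; in-air after throw: [b1@6:L]
Beat 1 (R): throw ball2 h=4 -> lands@5:R; in-air after throw: [b2@5:R b1@6:L]
Beat 2 (L): throw ball3 h=5 -> lands@7:R; in-air after throw: [b2@5:R b1@6:L b3@7:R]
Beat 3 (R): throw ball4 h=5 -> lands@8:L; in-air after throw: [b2@5:R b1@6:L b3@7:R b4@8:L]

Answer: ball2:lands@5:R ball1:lands@6:L ball3:lands@7:R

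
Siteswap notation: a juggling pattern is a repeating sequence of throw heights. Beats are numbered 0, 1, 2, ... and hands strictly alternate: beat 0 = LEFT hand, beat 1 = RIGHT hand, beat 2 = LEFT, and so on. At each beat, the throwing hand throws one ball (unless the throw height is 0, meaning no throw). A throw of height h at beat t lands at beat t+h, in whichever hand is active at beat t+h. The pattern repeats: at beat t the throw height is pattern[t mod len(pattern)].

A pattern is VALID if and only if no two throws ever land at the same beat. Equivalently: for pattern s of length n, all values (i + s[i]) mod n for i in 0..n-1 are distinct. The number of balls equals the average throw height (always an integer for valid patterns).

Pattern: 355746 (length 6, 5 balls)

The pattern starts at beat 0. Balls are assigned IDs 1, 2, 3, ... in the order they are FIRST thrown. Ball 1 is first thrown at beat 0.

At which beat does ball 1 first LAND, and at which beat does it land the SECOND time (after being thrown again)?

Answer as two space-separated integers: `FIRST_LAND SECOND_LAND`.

Beat 0 (L): throw ball1 h=3 -> lands@3:R; in-air after throw: [b1@3:R]
Beat 1 (R): throw ball2 h=5 -> lands@6:L; in-air after throw: [b1@3:R b2@6:L]
Beat 2 (L): throw ball3 h=5 -> lands@7:R; in-air after throw: [b1@3:R b2@6:L b3@7:R]
Beat 3 (R): throw ball1 h=7 -> lands@10:L; in-air after throw: [b2@6:L b3@7:R b1@10:L]
Beat 4 (L): throw ball4 h=4 -> lands@8:L; in-air after throw: [b2@6:L b3@7:R b4@8:L b1@10:L]
Beat 5 (R): throw ball5 h=6 -> lands@11:R; in-air after throw: [b2@6:L b3@7:R b4@8:L b1@10:L b5@11:R]
Beat 6 (L): throw ball2 h=3 -> lands@9:R; in-air after throw: [b3@7:R b4@8:L b2@9:R b1@10:L b5@11:R]
Beat 7 (R): throw ball3 h=5 -> lands@12:L; in-air after throw: [b4@8:L b2@9:R b1@10:L b5@11:R b3@12:L]
Beat 8 (L): throw ball4 h=5 -> lands@13:R; in-air after throw: [b2@9:R b1@10:L b5@11:R b3@12:L b4@13:R]
Beat 9 (R): throw ball2 h=7 -> lands@16:L; in-air after throw: [b1@10:L b5@11:R b3@12:L b4@13:R b2@16:L]
Beat 10 (L): throw ball1 h=4 -> lands@14:L; in-air after throw: [b5@11:R b3@12:L b4@13:R b1@14:L b2@16:L]
Ball 1: thrown@0 h=3 -> first land @3; rethrown@3 h=7 -> second land @10

Answer: 3 10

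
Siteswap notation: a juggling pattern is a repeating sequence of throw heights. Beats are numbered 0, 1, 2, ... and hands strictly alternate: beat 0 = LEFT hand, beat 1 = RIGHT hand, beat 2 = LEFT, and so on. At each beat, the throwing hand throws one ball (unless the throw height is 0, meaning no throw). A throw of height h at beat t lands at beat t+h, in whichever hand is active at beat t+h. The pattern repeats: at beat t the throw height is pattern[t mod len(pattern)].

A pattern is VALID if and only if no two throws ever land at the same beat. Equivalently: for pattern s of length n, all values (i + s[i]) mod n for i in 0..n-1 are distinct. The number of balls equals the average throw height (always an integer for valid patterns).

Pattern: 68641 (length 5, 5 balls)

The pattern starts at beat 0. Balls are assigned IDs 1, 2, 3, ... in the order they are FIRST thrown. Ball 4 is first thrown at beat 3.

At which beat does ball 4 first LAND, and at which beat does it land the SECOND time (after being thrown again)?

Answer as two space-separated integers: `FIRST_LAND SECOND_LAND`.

Beat 0 (L): throw ball1 h=6 -> lands@6:L; in-air after throw: [b1@6:L]
Beat 1 (R): throw ball2 h=8 -> lands@9:R; in-air after throw: [b1@6:L b2@9:R]
Beat 2 (L): throw ball3 h=6 -> lands@8:L; in-air after throw: [b1@6:L b3@8:L b2@9:R]
Beat 3 (R): throw ball4 h=4 -> lands@7:R; in-air after throw: [b1@6:L b4@7:R b3@8:L b2@9:R]
Beat 4 (L): throw ball5 h=1 -> lands@5:R; in-air after throw: [b5@5:R b1@6:L b4@7:R b3@8:L b2@9:R]
Beat 5 (R): throw ball5 h=6 -> lands@11:R; in-air after throw: [b1@6:L b4@7:R b3@8:L b2@9:R b5@11:R]
Beat 6 (L): throw ball1 h=8 -> lands@14:L; in-air after throw: [b4@7:R b3@8:L b2@9:R b5@11:R b1@14:L]
Beat 7 (R): throw ball4 h=6 -> lands@13:R; in-air after throw: [b3@8:L b2@9:R b5@11:R b4@13:R b1@14:L]
Beat 8 (L): throw ball3 h=4 -> lands@12:L; in-air after throw: [b2@9:R b5@11:R b3@12:L b4@13:R b1@14:L]
Beat 9 (R): throw ball2 h=1 -> lands@10:L; in-air after throw: [b2@10:L b5@11:R b3@12:L b4@13:R b1@14:L]
Beat 10 (L): throw ball2 h=6 -> lands@16:L; in-air after throw: [b5@11:R b3@12:L b4@13:R b1@14:L b2@16:L]
Beat 11 (R): throw ball5 h=8 -> lands@19:R; in-air after throw: [b3@12:L b4@13:R b1@14:L b2@16:L b5@19:R]
Beat 12 (L): throw ball3 h=6 -> lands@18:L; in-air after throw: [b4@13:R b1@14:L b2@16:L b3@18:L b5@19:R]
Ball 4: thrown@3 h=4 -> first land @7; rethrown@7 h=6 -> second land @13

Answer: 7 13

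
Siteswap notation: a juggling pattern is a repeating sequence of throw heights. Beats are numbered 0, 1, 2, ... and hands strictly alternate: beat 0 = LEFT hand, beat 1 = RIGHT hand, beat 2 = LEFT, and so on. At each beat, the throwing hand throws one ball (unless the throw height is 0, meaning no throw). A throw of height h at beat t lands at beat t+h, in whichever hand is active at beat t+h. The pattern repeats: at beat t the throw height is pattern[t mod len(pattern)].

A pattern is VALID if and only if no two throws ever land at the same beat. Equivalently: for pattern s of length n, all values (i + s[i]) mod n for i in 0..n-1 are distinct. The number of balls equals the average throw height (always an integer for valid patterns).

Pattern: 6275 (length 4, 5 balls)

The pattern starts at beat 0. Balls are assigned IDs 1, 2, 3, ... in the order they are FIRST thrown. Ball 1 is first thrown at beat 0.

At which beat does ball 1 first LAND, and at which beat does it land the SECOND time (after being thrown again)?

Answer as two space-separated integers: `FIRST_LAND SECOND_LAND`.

Answer: 6 13

Derivation:
Beat 0 (L): throw ball1 h=6 -> lands@6:L; in-air after throw: [b1@6:L]
Beat 1 (R): throw ball2 h=2 -> lands@3:R; in-air after throw: [b2@3:R b1@6:L]
Beat 2 (L): throw ball3 h=7 -> lands@9:R; in-air after throw: [b2@3:R b1@6:L b3@9:R]
Beat 3 (R): throw ball2 h=5 -> lands@8:L; in-air after throw: [b1@6:L b2@8:L b3@9:R]
Beat 4 (L): throw ball4 h=6 -> lands@10:L; in-air after throw: [b1@6:L b2@8:L b3@9:R b4@10:L]
Beat 5 (R): throw ball5 h=2 -> lands@7:R; in-air after throw: [b1@6:L b5@7:R b2@8:L b3@9:R b4@10:L]
Beat 6 (L): throw ball1 h=7 -> lands@13:R; in-air after throw: [b5@7:R b2@8:L b3@9:R b4@10:L b1@13:R]
Beat 7 (R): throw ball5 h=5 -> lands@12:L; in-air after throw: [b2@8:L b3@9:R b4@10:L b5@12:L b1@13:R]
Beat 8 (L): throw ball2 h=6 -> lands@14:L; in-air after throw: [b3@9:R b4@10:L b5@12:L b1@13:R b2@14:L]
Beat 9 (R): throw ball3 h=2 -> lands@11:R; in-air after throw: [b4@10:L b3@11:R b5@12:L b1@13:R b2@14:L]
Beat 10 (L): throw ball4 h=7 -> lands@17:R; in-air after throw: [b3@11:R b5@12:L b1@13:R b2@14:L b4@17:R]
Beat 11 (R): throw ball3 h=5 -> lands@16:L; in-air after throw: [b5@12:L b1@13:R b2@14:L b3@16:L b4@17:R]
Beat 12 (L): throw ball5 h=6 -> lands@18:L; in-air after throw: [b1@13:R b2@14:L b3@16:L b4@17:R b5@18:L]
Beat 13 (R): throw ball1 h=2 -> lands@15:R; in-air after throw: [b2@14:L b1@15:R b3@16:L b4@17:R b5@18:L]
Ball 1: thrown@0 h=6 -> first land @6; rethrown@6 h=7 -> second land @13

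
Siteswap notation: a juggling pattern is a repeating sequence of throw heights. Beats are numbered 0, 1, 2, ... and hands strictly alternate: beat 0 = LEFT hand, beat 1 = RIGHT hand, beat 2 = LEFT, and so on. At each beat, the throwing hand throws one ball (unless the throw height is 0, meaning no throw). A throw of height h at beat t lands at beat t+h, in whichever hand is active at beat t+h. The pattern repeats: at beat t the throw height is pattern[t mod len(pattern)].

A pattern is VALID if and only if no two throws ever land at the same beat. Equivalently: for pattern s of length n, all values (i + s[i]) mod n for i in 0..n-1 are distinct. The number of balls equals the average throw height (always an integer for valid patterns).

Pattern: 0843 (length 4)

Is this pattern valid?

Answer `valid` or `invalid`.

i=0: (i + s[i]) mod n = (0 + 0) mod 4 = 0
i=1: (i + s[i]) mod n = (1 + 8) mod 4 = 1
i=2: (i + s[i]) mod n = (2 + 4) mod 4 = 2
i=3: (i + s[i]) mod n = (3 + 3) mod 4 = 2
Residues: [0, 1, 2, 2], distinct: False

Answer: invalid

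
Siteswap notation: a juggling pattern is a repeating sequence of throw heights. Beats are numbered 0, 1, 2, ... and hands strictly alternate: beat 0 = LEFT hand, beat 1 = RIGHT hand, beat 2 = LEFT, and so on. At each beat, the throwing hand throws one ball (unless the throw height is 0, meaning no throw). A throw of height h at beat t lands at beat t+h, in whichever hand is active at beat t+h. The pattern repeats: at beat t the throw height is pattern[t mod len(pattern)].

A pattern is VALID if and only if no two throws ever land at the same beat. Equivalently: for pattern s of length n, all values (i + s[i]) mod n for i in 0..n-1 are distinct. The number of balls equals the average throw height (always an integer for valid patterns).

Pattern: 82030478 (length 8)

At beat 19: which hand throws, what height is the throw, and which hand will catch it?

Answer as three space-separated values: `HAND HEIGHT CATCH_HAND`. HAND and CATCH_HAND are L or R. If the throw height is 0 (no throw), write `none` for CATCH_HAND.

Beat 19: 19 mod 2 = 1, so hand = R
Throw height = pattern[19 mod 8] = pattern[3] = 3
Lands at beat 19+3=22, 22 mod 2 = 0, so catch hand = L

Answer: R 3 L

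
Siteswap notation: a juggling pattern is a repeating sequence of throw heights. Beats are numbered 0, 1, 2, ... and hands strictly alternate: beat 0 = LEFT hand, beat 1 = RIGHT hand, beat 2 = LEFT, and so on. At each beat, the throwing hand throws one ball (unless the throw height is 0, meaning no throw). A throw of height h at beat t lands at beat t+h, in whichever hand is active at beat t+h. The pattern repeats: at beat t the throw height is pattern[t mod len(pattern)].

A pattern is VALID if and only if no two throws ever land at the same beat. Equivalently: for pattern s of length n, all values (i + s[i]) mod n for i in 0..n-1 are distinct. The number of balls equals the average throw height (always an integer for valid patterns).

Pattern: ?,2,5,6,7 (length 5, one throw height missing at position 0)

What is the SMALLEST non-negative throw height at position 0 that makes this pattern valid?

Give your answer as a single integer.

Answer: 0

Derivation:
i=0: s[i]=? (unknown)
i=1: (1 + 2) mod 5 = 3
i=2: (2 + 5) mod 5 = 2
i=3: (3 + 6) mod 5 = 4
i=4: (4 + 7) mod 5 = 1
Known residues: [1, 2, 3, 4]; need a permutation of 0..4, so missing residue r = 0
Need (0 + s) mod 5 = 0; smallest s = (0 - 0) mod 5 = 0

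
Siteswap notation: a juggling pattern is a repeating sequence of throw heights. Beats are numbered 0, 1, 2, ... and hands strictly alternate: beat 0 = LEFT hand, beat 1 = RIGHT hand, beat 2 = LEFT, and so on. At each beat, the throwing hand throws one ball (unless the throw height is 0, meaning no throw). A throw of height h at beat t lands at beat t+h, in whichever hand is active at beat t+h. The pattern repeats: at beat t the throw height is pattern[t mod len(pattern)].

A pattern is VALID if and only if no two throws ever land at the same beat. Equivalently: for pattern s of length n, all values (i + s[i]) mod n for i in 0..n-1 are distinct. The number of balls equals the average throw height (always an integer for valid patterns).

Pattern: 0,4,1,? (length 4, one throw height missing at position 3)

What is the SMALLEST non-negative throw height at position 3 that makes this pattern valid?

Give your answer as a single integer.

Answer: 3

Derivation:
i=0: (0 + 0) mod 4 = 0
i=1: (1 + 4) mod 4 = 1
i=2: (2 + 1) mod 4 = 3
i=3: s[i]=? (unknown)
Known residues: [0, 1, 3]; need a permutation of 0..3, so missing residue r = 2
Need (3 + s) mod 4 = 2; smallest s = (2 - 3) mod 4 = 3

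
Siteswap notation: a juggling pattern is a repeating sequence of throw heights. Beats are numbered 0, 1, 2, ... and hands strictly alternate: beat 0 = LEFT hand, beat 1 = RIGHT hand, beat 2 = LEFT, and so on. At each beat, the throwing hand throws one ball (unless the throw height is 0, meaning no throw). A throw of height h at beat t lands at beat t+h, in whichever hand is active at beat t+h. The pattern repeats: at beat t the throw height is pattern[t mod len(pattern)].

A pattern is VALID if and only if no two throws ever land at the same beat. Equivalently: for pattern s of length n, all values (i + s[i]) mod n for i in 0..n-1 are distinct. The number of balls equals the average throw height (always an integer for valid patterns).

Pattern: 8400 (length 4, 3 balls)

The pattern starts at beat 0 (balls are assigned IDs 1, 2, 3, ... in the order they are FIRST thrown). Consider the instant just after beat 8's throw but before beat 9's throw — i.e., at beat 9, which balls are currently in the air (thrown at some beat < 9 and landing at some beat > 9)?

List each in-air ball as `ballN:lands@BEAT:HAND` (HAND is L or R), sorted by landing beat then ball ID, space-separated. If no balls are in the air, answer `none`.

Answer: ball3:lands@12:L ball1:lands@16:L

Derivation:
Beat 0 (L): throw ball1 h=8 -> lands@8:L; in-air after throw: [b1@8:L]
Beat 1 (R): throw ball2 h=4 -> lands@5:R; in-air after throw: [b2@5:R b1@8:L]
Beat 4 (L): throw ball3 h=8 -> lands@12:L; in-air after throw: [b2@5:R b1@8:L b3@12:L]
Beat 5 (R): throw ball2 h=4 -> lands@9:R; in-air after throw: [b1@8:L b2@9:R b3@12:L]
Beat 8 (L): throw ball1 h=8 -> lands@16:L; in-air after throw: [b2@9:R b3@12:L b1@16:L]
Beat 9 (R): throw ball2 h=4 -> lands@13:R; in-air after throw: [b3@12:L b2@13:R b1@16:L]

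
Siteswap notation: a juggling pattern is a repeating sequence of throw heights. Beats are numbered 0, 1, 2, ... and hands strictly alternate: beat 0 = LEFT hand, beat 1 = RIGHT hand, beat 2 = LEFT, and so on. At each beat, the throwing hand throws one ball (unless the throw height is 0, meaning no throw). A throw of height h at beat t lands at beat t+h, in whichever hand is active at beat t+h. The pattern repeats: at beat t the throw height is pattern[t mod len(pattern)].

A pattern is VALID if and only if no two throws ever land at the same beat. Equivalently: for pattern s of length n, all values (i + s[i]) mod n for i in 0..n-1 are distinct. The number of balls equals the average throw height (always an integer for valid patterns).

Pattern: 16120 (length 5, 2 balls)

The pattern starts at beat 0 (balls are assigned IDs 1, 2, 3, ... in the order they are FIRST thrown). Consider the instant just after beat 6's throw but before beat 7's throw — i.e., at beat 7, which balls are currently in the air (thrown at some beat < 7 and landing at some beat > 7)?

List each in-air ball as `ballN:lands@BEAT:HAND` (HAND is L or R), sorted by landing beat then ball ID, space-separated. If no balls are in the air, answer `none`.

Answer: ball2:lands@12:L

Derivation:
Beat 0 (L): throw ball1 h=1 -> lands@1:R; in-air after throw: [b1@1:R]
Beat 1 (R): throw ball1 h=6 -> lands@7:R; in-air after throw: [b1@7:R]
Beat 2 (L): throw ball2 h=1 -> lands@3:R; in-air after throw: [b2@3:R b1@7:R]
Beat 3 (R): throw ball2 h=2 -> lands@5:R; in-air after throw: [b2@5:R b1@7:R]
Beat 5 (R): throw ball2 h=1 -> lands@6:L; in-air after throw: [b2@6:L b1@7:R]
Beat 6 (L): throw ball2 h=6 -> lands@12:L; in-air after throw: [b1@7:R b2@12:L]
Beat 7 (R): throw ball1 h=1 -> lands@8:L; in-air after throw: [b1@8:L b2@12:L]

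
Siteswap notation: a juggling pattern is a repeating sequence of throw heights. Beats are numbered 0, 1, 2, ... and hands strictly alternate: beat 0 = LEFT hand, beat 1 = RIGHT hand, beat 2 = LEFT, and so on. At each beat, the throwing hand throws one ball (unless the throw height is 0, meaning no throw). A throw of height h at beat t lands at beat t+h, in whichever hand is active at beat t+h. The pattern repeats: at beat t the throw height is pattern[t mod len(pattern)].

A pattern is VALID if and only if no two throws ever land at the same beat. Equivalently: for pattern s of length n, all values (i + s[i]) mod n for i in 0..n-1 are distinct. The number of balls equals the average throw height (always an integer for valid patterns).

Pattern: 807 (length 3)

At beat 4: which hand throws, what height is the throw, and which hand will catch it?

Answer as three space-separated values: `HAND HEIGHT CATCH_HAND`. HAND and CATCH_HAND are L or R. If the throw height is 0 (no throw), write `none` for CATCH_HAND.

Beat 4: 4 mod 2 = 0, so hand = L
Throw height = pattern[4 mod 3] = pattern[1] = 0

Answer: L 0 none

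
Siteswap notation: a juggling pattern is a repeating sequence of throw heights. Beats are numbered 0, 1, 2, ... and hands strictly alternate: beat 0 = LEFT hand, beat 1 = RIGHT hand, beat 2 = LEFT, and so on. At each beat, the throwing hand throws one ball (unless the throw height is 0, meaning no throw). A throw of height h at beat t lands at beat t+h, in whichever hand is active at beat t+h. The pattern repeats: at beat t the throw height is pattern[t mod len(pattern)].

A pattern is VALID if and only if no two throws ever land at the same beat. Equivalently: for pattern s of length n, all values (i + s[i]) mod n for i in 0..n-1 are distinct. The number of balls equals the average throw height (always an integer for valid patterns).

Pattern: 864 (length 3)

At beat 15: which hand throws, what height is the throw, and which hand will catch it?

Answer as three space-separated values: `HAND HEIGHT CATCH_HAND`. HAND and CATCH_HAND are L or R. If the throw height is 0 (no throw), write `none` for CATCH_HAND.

Beat 15: 15 mod 2 = 1, so hand = R
Throw height = pattern[15 mod 3] = pattern[0] = 8
Lands at beat 15+8=23, 23 mod 2 = 1, so catch hand = R

Answer: R 8 R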